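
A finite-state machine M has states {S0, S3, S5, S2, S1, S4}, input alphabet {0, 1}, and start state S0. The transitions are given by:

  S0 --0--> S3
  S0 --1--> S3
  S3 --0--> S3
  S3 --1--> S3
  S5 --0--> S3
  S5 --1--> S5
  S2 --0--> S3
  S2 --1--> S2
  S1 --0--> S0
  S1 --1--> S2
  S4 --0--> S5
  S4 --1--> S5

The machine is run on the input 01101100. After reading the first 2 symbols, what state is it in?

start at S0
read '0': S0 → S3
read '1': S3 → S3
After 2 symbols: S3.

S3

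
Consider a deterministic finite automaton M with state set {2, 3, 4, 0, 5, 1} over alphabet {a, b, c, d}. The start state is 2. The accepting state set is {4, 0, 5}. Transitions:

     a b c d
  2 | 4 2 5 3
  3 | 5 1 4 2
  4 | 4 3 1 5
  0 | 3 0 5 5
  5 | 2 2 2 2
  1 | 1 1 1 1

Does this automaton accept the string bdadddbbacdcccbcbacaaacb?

2 → 2 → 3 → 5 → 2 → 3 → 2 → 2 → 2 → 4 → 1 → 1 → 1 → 1 → 1 → 1 → 1 → 1 → 1 → 1 → 1 → 1 → 1 → 1 → 1
End state 1 is not accepting.

No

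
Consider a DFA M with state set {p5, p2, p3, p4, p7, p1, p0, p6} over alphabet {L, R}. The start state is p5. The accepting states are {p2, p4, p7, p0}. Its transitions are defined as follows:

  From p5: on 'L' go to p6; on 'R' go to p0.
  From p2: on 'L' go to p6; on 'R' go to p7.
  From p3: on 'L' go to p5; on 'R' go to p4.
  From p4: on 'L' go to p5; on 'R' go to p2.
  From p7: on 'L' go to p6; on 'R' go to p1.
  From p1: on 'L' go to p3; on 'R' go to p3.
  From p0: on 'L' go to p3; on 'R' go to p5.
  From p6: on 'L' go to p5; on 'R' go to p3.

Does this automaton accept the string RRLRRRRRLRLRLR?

p5 → p0 → p5 → p6 → p3 → p4 → p2 → p7 → p1 → p3 → p4 → p5 → p0 → p3 → p4
End state p4 is accepting.

Yes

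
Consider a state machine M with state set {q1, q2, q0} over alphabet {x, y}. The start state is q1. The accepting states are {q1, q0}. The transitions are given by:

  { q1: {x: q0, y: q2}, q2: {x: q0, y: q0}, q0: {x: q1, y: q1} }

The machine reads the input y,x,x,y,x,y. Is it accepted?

q1 → q2 → q0 → q1 → q2 → q0 → q1
End state q1 is accepting.

Yes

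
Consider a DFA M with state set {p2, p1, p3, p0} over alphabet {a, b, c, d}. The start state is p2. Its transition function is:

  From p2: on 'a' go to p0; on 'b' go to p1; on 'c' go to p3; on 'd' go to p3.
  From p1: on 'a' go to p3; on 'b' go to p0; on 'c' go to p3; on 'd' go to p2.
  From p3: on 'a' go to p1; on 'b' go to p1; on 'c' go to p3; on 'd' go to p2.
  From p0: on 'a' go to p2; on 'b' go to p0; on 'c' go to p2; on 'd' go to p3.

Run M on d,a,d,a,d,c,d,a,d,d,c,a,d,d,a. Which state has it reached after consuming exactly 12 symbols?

Trace: p2 -d-> p3 -a-> p1 -d-> p2 -a-> p0 -d-> p3 -c-> p3 -d-> p2 -a-> p0 -d-> p3 -d-> p2 -c-> p3 -a-> p1
After 12 symbols: p1.

p1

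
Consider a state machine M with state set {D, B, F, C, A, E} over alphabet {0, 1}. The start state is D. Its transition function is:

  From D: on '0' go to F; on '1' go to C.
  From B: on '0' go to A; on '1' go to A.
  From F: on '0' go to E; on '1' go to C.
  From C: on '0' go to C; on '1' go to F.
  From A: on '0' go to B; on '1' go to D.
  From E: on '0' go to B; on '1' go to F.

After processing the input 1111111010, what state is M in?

E

Trace: D -1-> C -1-> F -1-> C -1-> F -1-> C -1-> F -1-> C -0-> C -1-> F -0-> E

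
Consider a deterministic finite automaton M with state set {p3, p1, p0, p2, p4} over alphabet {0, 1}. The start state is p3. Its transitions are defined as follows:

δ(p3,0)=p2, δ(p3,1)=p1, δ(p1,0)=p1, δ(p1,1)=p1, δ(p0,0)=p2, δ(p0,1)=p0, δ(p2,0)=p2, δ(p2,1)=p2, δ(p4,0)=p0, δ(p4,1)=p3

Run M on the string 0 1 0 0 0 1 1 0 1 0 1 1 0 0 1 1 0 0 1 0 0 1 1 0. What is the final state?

p2

start at p3
read '0': p3 → p2
read '1': p2 → p2
read '0': p2 → p2
read '0': p2 → p2
read '0': p2 → p2
read '1': p2 → p2
read '1': p2 → p2
read '0': p2 → p2
read '1': p2 → p2
read '0': p2 → p2
read '1': p2 → p2
read '1': p2 → p2
read '0': p2 → p2
read '0': p2 → p2
read '1': p2 → p2
read '1': p2 → p2
read '0': p2 → p2
read '0': p2 → p2
read '1': p2 → p2
read '0': p2 → p2
read '0': p2 → p2
read '1': p2 → p2
read '1': p2 → p2
read '0': p2 → p2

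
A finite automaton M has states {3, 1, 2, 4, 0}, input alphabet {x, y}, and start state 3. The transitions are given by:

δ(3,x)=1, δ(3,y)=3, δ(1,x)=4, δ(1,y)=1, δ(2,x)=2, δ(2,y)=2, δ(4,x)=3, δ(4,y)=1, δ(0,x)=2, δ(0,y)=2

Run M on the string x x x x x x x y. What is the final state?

1

Trace: 3 -x-> 1 -x-> 4 -x-> 3 -x-> 1 -x-> 4 -x-> 3 -x-> 1 -y-> 1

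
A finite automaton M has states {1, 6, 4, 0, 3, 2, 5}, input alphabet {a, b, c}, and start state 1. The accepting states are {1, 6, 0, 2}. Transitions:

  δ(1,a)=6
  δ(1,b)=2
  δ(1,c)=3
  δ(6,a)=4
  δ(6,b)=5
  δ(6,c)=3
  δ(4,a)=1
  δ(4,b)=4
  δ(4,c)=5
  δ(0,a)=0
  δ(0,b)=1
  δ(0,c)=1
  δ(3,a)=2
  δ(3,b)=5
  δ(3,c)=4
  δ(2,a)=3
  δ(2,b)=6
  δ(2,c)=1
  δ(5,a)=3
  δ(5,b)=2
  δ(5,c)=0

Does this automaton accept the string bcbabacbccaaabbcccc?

start at 1
read 'b': 1 → 2
read 'c': 2 → 1
read 'b': 1 → 2
read 'a': 2 → 3
read 'b': 3 → 5
read 'a': 5 → 3
read 'c': 3 → 4
read 'b': 4 → 4
read 'c': 4 → 5
read 'c': 5 → 0
read 'a': 0 → 0
read 'a': 0 → 0
read 'a': 0 → 0
read 'b': 0 → 1
read 'b': 1 → 2
read 'c': 2 → 1
read 'c': 1 → 3
read 'c': 3 → 4
read 'c': 4 → 5
End state 5 is not accepting.

No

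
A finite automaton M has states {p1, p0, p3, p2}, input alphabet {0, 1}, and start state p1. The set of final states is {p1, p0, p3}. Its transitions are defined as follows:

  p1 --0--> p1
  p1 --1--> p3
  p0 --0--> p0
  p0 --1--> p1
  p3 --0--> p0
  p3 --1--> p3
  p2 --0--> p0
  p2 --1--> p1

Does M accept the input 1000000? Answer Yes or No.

start at p1
read '1': p1 → p3
read '0': p3 → p0
read '0': p0 → p0
read '0': p0 → p0
read '0': p0 → p0
read '0': p0 → p0
read '0': p0 → p0
End state p0 is accepting.

Yes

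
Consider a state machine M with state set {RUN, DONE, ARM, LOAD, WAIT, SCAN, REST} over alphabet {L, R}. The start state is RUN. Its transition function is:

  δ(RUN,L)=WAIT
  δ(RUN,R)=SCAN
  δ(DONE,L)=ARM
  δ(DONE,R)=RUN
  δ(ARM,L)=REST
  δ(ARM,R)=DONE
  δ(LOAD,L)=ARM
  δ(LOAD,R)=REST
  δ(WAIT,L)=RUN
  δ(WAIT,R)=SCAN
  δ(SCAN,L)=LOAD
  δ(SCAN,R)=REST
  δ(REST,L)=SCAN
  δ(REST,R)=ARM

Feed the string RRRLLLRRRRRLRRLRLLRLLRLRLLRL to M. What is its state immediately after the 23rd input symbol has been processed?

SCAN

RUN → SCAN → REST → ARM → REST → SCAN → LOAD → REST → ARM → DONE → RUN → SCAN → LOAD → REST → ARM → REST → ARM → REST → SCAN → REST → SCAN → LOAD → REST → SCAN
After 23 symbols: SCAN.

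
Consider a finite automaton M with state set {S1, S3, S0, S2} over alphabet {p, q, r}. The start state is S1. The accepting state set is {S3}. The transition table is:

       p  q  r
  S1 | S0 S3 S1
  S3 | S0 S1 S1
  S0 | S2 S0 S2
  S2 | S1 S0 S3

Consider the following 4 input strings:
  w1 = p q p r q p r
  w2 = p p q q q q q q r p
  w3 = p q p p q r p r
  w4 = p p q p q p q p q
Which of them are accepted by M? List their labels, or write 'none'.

w1: Trace: S1 -p-> S0 -q-> S0 -p-> S2 -r-> S3 -q-> S1 -p-> S0 -r-> S2  → end S2, rejected
w2: Trace: S1 -p-> S0 -p-> S2 -q-> S0 -q-> S0 -q-> S0 -q-> S0 -q-> S0 -q-> S0 -r-> S2 -p-> S1  → end S1, rejected
w3: Trace: S1 -p-> S0 -q-> S0 -p-> S2 -p-> S1 -q-> S3 -r-> S1 -p-> S0 -r-> S2  → end S2, rejected
w4: Trace: S1 -p-> S0 -p-> S2 -q-> S0 -p-> S2 -q-> S0 -p-> S2 -q-> S0 -p-> S2 -q-> S0  → end S0, rejected

none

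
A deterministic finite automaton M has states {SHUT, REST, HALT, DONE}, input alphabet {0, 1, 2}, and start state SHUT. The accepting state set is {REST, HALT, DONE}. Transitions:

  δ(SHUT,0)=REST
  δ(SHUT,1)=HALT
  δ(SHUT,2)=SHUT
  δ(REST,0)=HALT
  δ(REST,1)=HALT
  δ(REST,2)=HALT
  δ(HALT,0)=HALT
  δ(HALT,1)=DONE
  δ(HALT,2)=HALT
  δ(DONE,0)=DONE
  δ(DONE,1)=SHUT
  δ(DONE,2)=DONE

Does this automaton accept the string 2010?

Trace: SHUT -2-> SHUT -0-> REST -1-> HALT -0-> HALT
End state HALT is accepting.

Yes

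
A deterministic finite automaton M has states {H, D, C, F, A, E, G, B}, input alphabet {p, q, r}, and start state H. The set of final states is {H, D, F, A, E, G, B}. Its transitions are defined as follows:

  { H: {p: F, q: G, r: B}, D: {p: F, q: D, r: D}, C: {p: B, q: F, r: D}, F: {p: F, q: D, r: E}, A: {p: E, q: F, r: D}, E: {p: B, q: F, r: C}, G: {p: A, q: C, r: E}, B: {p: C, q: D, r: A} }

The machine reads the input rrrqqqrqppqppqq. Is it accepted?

Yes

Trace: H -r-> B -r-> A -r-> D -q-> D -q-> D -q-> D -r-> D -q-> D -p-> F -p-> F -q-> D -p-> F -p-> F -q-> D -q-> D
End state D is accepting.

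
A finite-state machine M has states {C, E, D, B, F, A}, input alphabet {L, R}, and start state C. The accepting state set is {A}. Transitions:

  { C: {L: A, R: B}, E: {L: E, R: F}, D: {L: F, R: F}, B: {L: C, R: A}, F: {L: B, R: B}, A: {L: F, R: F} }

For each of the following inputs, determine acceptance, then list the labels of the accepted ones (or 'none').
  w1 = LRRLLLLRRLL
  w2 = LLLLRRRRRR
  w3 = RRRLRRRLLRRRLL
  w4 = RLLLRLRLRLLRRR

w1: C → A → F → B → C → A → F → B → A → F → B → C  → end C, rejected
w2: C → A → F → B → C → B → A → F → B → A → F  → end F, rejected
w3: C → B → A → F → B → A → F → B → C → A → F → B → A → F → B  → end B, rejected
w4: C → B → C → A → F → B → C → B → C → B → C → A → F → B → A  → end A, accepted

w4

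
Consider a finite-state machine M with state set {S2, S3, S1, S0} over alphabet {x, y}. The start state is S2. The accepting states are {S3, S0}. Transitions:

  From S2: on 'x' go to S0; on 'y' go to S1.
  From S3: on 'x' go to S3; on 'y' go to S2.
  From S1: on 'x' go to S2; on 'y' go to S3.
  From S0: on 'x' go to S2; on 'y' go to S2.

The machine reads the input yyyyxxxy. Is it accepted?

Trace: S2 -y-> S1 -y-> S3 -y-> S2 -y-> S1 -x-> S2 -x-> S0 -x-> S2 -y-> S1
End state S1 is not accepting.

No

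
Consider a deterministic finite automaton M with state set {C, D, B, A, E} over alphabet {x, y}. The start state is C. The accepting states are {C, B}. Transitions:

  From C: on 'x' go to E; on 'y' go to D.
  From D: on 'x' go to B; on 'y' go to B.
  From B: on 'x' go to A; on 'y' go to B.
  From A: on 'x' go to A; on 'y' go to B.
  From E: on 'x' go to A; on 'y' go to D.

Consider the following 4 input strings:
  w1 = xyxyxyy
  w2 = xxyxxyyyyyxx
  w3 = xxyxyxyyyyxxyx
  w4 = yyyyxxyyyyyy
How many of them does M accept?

2

w1: Trace: C -x-> E -y-> D -x-> B -y-> B -x-> A -y-> B -y-> B  → end B, accepted
w2: Trace: C -x-> E -x-> A -y-> B -x-> A -x-> A -y-> B -y-> B -y-> B -y-> B -y-> B -x-> A -x-> A  → end A, rejected
w3: Trace: C -x-> E -x-> A -y-> B -x-> A -y-> B -x-> A -y-> B -y-> B -y-> B -y-> B -x-> A -x-> A -y-> B -x-> A  → end A, rejected
w4: Trace: C -y-> D -y-> B -y-> B -y-> B -x-> A -x-> A -y-> B -y-> B -y-> B -y-> B -y-> B -y-> B  → end B, accepted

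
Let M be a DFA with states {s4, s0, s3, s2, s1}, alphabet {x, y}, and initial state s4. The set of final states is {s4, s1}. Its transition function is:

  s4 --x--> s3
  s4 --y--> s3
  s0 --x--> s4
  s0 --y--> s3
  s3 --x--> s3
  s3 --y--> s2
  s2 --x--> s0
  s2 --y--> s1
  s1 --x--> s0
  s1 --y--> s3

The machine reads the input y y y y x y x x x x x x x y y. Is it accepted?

start at s4
read 'y': s4 → s3
read 'y': s3 → s2
read 'y': s2 → s1
read 'y': s1 → s3
read 'x': s3 → s3
read 'y': s3 → s2
read 'x': s2 → s0
read 'x': s0 → s4
read 'x': s4 → s3
read 'x': s3 → s3
read 'x': s3 → s3
read 'x': s3 → s3
read 'x': s3 → s3
read 'y': s3 → s2
read 'y': s2 → s1
End state s1 is accepting.

Yes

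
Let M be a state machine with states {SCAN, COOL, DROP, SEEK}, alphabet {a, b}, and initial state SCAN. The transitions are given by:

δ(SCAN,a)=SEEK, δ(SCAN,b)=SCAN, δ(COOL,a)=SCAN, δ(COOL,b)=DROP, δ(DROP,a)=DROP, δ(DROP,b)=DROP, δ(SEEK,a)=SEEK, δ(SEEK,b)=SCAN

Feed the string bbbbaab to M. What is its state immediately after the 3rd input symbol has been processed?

SCAN

SCAN → SCAN → SCAN → SCAN
After 3 symbols: SCAN.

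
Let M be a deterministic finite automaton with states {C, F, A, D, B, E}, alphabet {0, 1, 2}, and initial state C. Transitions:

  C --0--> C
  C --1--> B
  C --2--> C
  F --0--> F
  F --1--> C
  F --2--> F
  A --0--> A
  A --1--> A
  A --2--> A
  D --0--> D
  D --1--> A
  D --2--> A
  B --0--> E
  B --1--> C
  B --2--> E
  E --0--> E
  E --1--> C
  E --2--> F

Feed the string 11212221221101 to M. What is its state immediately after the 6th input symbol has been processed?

F

start at C
read '1': C → B
read '1': B → C
read '2': C → C
read '1': C → B
read '2': B → E
read '2': E → F
After 6 symbols: F.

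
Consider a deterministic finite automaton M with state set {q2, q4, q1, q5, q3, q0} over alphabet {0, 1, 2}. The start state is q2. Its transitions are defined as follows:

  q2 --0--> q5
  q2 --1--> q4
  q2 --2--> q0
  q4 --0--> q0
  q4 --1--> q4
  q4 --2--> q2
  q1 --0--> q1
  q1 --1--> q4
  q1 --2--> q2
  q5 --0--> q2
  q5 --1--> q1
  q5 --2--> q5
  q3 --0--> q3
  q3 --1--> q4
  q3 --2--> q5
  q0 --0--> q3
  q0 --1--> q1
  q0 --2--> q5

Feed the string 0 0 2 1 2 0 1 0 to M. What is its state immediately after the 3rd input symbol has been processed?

q0

Trace: q2 -0-> q5 -0-> q2 -2-> q0
After 3 symbols: q0.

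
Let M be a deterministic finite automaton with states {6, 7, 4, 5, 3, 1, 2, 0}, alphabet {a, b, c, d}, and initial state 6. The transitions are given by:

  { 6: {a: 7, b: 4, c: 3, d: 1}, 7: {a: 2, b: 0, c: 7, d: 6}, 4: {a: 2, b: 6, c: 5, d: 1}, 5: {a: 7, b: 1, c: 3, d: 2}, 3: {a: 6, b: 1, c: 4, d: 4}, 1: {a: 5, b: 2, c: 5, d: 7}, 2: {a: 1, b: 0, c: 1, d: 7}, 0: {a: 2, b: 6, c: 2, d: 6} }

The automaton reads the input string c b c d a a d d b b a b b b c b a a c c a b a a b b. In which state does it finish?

start at 6
read 'c': 6 → 3
read 'b': 3 → 1
read 'c': 1 → 5
read 'd': 5 → 2
read 'a': 2 → 1
read 'a': 1 → 5
read 'd': 5 → 2
read 'd': 2 → 7
read 'b': 7 → 0
read 'b': 0 → 6
read 'a': 6 → 7
read 'b': 7 → 0
read 'b': 0 → 6
read 'b': 6 → 4
read 'c': 4 → 5
read 'b': 5 → 1
read 'a': 1 → 5
read 'a': 5 → 7
read 'c': 7 → 7
read 'c': 7 → 7
read 'a': 7 → 2
read 'b': 2 → 0
read 'a': 0 → 2
read 'a': 2 → 1
read 'b': 1 → 2
read 'b': 2 → 0

0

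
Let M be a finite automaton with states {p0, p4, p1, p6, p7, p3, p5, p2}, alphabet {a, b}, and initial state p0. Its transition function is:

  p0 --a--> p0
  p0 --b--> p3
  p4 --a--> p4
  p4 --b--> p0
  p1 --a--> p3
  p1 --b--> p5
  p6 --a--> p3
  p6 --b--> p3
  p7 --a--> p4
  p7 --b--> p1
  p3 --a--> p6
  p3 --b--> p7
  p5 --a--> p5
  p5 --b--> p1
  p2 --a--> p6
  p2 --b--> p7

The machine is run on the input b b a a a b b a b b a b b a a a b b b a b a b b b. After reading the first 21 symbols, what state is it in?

p7

start at p0
read 'b': p0 → p3
read 'b': p3 → p7
read 'a': p7 → p4
read 'a': p4 → p4
read 'a': p4 → p4
read 'b': p4 → p0
read 'b': p0 → p3
read 'a': p3 → p6
read 'b': p6 → p3
read 'b': p3 → p7
read 'a': p7 → p4
read 'b': p4 → p0
read 'b': p0 → p3
read 'a': p3 → p6
read 'a': p6 → p3
read 'a': p3 → p6
read 'b': p6 → p3
read 'b': p3 → p7
read 'b': p7 → p1
read 'a': p1 → p3
read 'b': p3 → p7
After 21 symbols: p7.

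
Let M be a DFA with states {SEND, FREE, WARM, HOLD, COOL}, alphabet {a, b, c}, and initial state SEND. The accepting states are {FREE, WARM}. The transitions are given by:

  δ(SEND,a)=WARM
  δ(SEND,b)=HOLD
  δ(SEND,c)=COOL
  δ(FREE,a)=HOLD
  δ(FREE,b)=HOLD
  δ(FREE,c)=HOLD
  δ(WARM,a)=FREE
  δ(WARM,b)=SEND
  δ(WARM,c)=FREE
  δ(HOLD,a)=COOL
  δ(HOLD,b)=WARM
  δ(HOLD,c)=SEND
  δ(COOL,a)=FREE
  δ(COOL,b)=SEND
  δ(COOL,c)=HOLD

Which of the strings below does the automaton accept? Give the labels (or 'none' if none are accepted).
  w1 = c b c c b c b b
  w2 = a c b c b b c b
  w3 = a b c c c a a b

w1

w1:
  start at SEND
  read 'c': SEND → COOL
  read 'b': COOL → SEND
  read 'c': SEND → COOL
  read 'c': COOL → HOLD
  read 'b': HOLD → WARM
  read 'c': WARM → FREE
  read 'b': FREE → HOLD
  read 'b': HOLD → WARM
  end WARM, accepted
w2:
  start at SEND
  read 'a': SEND → WARM
  read 'c': WARM → FREE
  read 'b': FREE → HOLD
  read 'c': HOLD → SEND
  read 'b': SEND → HOLD
  read 'b': HOLD → WARM
  read 'c': WARM → FREE
  read 'b': FREE → HOLD
  end HOLD, rejected
w3:
  start at SEND
  read 'a': SEND → WARM
  read 'b': WARM → SEND
  read 'c': SEND → COOL
  read 'c': COOL → HOLD
  read 'c': HOLD → SEND
  read 'a': SEND → WARM
  read 'a': WARM → FREE
  read 'b': FREE → HOLD
  end HOLD, rejected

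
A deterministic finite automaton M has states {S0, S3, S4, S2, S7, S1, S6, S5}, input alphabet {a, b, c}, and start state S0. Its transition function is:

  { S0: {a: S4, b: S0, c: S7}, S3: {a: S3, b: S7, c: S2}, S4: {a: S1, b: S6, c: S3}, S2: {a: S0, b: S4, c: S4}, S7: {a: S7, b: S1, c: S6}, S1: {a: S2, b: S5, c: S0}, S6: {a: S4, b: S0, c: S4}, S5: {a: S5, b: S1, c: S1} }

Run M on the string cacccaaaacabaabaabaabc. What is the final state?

S7

start at S0
read 'c': S0 → S7
read 'a': S7 → S7
read 'c': S7 → S6
read 'c': S6 → S4
read 'c': S4 → S3
read 'a': S3 → S3
read 'a': S3 → S3
read 'a': S3 → S3
read 'a': S3 → S3
read 'c': S3 → S2
read 'a': S2 → S0
read 'b': S0 → S0
read 'a': S0 → S4
read 'a': S4 → S1
read 'b': S1 → S5
read 'a': S5 → S5
read 'a': S5 → S5
read 'b': S5 → S1
read 'a': S1 → S2
read 'a': S2 → S0
read 'b': S0 → S0
read 'c': S0 → S7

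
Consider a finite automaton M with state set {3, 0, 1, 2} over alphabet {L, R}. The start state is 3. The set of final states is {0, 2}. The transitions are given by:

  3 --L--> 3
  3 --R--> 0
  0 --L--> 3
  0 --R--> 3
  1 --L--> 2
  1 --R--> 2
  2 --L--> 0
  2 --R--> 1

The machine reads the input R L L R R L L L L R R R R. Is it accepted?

No

Trace: 3 -R-> 0 -L-> 3 -L-> 3 -R-> 0 -R-> 3 -L-> 3 -L-> 3 -L-> 3 -L-> 3 -R-> 0 -R-> 3 -R-> 0 -R-> 3
End state 3 is not accepting.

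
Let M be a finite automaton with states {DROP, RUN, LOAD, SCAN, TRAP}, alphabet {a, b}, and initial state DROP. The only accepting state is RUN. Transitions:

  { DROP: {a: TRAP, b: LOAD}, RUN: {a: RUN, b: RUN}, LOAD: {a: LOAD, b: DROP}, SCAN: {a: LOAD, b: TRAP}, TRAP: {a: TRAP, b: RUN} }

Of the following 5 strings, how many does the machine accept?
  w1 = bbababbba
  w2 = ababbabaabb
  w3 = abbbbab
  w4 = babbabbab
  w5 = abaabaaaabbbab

w1: Trace: DROP -b-> LOAD -b-> DROP -a-> TRAP -b-> RUN -a-> RUN -b-> RUN -b-> RUN -b-> RUN -a-> RUN  → end RUN, accepted
w2: Trace: DROP -a-> TRAP -b-> RUN -a-> RUN -b-> RUN -b-> RUN -a-> RUN -b-> RUN -a-> RUN -a-> RUN -b-> RUN -b-> RUN  → end RUN, accepted
w3: Trace: DROP -a-> TRAP -b-> RUN -b-> RUN -b-> RUN -b-> RUN -a-> RUN -b-> RUN  → end RUN, accepted
w4: Trace: DROP -b-> LOAD -a-> LOAD -b-> DROP -b-> LOAD -a-> LOAD -b-> DROP -b-> LOAD -a-> LOAD -b-> DROP  → end DROP, rejected
w5: Trace: DROP -a-> TRAP -b-> RUN -a-> RUN -a-> RUN -b-> RUN -a-> RUN -a-> RUN -a-> RUN -a-> RUN -b-> RUN -b-> RUN -b-> RUN -a-> RUN -b-> RUN  → end RUN, accepted

4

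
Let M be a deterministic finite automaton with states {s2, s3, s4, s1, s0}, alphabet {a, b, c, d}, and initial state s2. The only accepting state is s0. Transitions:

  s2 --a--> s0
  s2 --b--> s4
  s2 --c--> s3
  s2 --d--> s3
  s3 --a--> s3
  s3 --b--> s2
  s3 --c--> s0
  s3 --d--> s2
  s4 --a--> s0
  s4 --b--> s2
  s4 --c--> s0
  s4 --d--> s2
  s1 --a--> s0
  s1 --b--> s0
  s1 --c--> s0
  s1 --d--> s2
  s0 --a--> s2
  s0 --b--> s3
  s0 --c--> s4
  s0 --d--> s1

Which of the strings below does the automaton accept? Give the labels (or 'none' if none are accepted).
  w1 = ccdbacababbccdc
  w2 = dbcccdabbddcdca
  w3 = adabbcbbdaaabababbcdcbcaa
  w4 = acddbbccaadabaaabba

w1, w4

w1:
  start at s2
  read 'c': s2 → s3
  read 'c': s3 → s0
  read 'd': s0 → s1
  read 'b': s1 → s0
  read 'a': s0 → s2
  read 'c': s2 → s3
  read 'a': s3 → s3
  read 'b': s3 → s2
  read 'a': s2 → s0
  read 'b': s0 → s3
  read 'b': s3 → s2
  read 'c': s2 → s3
  read 'c': s3 → s0
  read 'd': s0 → s1
  read 'c': s1 → s0
  end s0, accepted
w2:
  start at s2
  read 'd': s2 → s3
  read 'b': s3 → s2
  read 'c': s2 → s3
  read 'c': s3 → s0
  read 'c': s0 → s4
  read 'd': s4 → s2
  read 'a': s2 → s0
  read 'b': s0 → s3
  read 'b': s3 → s2
  read 'd': s2 → s3
  read 'd': s3 → s2
  read 'c': s2 → s3
  read 'd': s3 → s2
  read 'c': s2 → s3
  read 'a': s3 → s3
  end s3, rejected
w3:
  start at s2
  read 'a': s2 → s0
  read 'd': s0 → s1
  read 'a': s1 → s0
  read 'b': s0 → s3
  read 'b': s3 → s2
  read 'c': s2 → s3
  read 'b': s3 → s2
  read 'b': s2 → s4
  read 'd': s4 → s2
  read 'a': s2 → s0
  read 'a': s0 → s2
  read 'a': s2 → s0
  read 'b': s0 → s3
  read 'a': s3 → s3
  read 'b': s3 → s2
  read 'a': s2 → s0
  read 'b': s0 → s3
  read 'b': s3 → s2
  read 'c': s2 → s3
  read 'd': s3 → s2
  read 'c': s2 → s3
  read 'b': s3 → s2
  read 'c': s2 → s3
  read 'a': s3 → s3
  read 'a': s3 → s3
  end s3, rejected
w4:
  start at s2
  read 'a': s2 → s0
  read 'c': s0 → s4
  read 'd': s4 → s2
  read 'd': s2 → s3
  read 'b': s3 → s2
  read 'b': s2 → s4
  read 'c': s4 → s0
  read 'c': s0 → s4
  read 'a': s4 → s0
  read 'a': s0 → s2
  read 'd': s2 → s3
  read 'a': s3 → s3
  read 'b': s3 → s2
  read 'a': s2 → s0
  read 'a': s0 → s2
  read 'a': s2 → s0
  read 'b': s0 → s3
  read 'b': s3 → s2
  read 'a': s2 → s0
  end s0, accepted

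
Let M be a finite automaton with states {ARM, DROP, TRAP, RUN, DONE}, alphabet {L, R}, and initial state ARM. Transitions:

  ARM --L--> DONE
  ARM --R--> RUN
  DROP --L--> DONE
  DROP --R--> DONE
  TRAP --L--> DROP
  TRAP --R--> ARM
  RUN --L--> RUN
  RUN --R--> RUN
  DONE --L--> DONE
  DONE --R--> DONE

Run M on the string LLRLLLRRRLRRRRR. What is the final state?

ARM → DONE → DONE → DONE → DONE → DONE → DONE → DONE → DONE → DONE → DONE → DONE → DONE → DONE → DONE → DONE

DONE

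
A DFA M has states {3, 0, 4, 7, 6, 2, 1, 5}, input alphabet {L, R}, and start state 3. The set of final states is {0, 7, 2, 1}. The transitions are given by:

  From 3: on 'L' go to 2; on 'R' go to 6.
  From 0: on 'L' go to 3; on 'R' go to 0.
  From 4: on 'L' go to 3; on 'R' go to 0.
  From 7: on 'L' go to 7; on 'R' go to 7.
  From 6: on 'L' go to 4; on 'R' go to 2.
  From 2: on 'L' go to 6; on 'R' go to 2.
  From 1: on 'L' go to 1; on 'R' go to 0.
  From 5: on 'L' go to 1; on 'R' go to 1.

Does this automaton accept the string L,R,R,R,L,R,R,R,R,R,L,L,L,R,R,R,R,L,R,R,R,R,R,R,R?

Yes

Trace: 3 -L-> 2 -R-> 2 -R-> 2 -R-> 2 -L-> 6 -R-> 2 -R-> 2 -R-> 2 -R-> 2 -R-> 2 -L-> 6 -L-> 4 -L-> 3 -R-> 6 -R-> 2 -R-> 2 -R-> 2 -L-> 6 -R-> 2 -R-> 2 -R-> 2 -R-> 2 -R-> 2 -R-> 2 -R-> 2
End state 2 is accepting.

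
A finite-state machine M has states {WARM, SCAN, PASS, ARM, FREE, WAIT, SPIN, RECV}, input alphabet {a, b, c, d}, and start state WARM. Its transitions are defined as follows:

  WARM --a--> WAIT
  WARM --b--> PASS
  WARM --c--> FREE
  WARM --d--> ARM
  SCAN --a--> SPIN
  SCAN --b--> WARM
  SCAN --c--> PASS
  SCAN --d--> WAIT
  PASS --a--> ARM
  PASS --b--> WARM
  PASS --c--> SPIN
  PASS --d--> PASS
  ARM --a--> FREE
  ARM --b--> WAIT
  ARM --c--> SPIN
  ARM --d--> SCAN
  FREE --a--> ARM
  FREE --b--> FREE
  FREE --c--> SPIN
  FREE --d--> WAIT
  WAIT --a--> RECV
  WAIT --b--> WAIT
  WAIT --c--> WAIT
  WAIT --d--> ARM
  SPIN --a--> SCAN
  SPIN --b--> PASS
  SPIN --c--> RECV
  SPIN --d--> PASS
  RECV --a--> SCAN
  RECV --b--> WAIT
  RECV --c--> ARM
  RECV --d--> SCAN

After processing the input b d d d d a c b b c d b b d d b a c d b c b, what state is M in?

WAIT

WARM → PASS → PASS → PASS → PASS → PASS → ARM → SPIN → PASS → WARM → FREE → WAIT → WAIT → WAIT → ARM → SCAN → WARM → WAIT → WAIT → ARM → WAIT → WAIT → WAIT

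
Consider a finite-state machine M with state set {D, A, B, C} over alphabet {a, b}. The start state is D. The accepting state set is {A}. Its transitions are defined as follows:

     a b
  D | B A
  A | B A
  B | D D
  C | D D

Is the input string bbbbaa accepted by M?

No

Trace: D -b-> A -b-> A -b-> A -b-> A -a-> B -a-> D
End state D is not accepting.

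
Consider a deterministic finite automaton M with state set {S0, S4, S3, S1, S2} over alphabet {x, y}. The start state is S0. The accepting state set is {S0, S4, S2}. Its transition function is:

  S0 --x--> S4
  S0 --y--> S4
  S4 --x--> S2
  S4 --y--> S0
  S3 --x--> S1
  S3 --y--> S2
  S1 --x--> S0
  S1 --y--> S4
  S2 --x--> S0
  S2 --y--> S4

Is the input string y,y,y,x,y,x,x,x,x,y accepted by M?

start at S0
read 'y': S0 → S4
read 'y': S4 → S0
read 'y': S0 → S4
read 'x': S4 → S2
read 'y': S2 → S4
read 'x': S4 → S2
read 'x': S2 → S0
read 'x': S0 → S4
read 'x': S4 → S2
read 'y': S2 → S4
End state S4 is accepting.

Yes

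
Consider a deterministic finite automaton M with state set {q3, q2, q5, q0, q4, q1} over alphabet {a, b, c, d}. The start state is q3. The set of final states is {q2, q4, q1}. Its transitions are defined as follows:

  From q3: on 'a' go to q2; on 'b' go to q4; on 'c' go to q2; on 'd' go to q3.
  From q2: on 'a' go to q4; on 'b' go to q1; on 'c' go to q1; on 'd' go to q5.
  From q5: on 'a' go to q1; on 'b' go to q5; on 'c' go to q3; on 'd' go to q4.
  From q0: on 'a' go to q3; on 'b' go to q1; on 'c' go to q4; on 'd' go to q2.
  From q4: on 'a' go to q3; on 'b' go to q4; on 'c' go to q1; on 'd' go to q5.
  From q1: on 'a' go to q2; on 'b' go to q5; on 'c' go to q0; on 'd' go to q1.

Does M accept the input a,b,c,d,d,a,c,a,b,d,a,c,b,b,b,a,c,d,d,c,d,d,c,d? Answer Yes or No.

q3 → q2 → q1 → q0 → q2 → q5 → q1 → q0 → q3 → q4 → q5 → q1 → q0 → q1 → q5 → q5 → q1 → q0 → q2 → q5 → q3 → q3 → q3 → q2 → q5
End state q5 is not accepting.

No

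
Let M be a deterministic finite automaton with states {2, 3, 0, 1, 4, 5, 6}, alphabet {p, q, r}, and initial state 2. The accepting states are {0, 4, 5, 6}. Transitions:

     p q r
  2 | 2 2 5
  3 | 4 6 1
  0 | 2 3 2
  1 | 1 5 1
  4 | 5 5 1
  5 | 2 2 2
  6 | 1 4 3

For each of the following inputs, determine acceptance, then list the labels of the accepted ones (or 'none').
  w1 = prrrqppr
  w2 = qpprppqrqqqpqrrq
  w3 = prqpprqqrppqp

w1:
  start at 2
  read 'p': 2 → 2
  read 'r': 2 → 5
  read 'r': 5 → 2
  read 'r': 2 → 5
  read 'q': 5 → 2
  read 'p': 2 → 2
  read 'p': 2 → 2
  read 'r': 2 → 5
  end 5, accepted
w2:
  start at 2
  read 'q': 2 → 2
  read 'p': 2 → 2
  read 'p': 2 → 2
  read 'r': 2 → 5
  read 'p': 5 → 2
  read 'p': 2 → 2
  read 'q': 2 → 2
  read 'r': 2 → 5
  read 'q': 5 → 2
  read 'q': 2 → 2
  read 'q': 2 → 2
  read 'p': 2 → 2
  read 'q': 2 → 2
  read 'r': 2 → 5
  read 'r': 5 → 2
  read 'q': 2 → 2
  end 2, rejected
w3:
  start at 2
  read 'p': 2 → 2
  read 'r': 2 → 5
  read 'q': 5 → 2
  read 'p': 2 → 2
  read 'p': 2 → 2
  read 'r': 2 → 5
  read 'q': 5 → 2
  read 'q': 2 → 2
  read 'r': 2 → 5
  read 'p': 5 → 2
  read 'p': 2 → 2
  read 'q': 2 → 2
  read 'p': 2 → 2
  end 2, rejected

w1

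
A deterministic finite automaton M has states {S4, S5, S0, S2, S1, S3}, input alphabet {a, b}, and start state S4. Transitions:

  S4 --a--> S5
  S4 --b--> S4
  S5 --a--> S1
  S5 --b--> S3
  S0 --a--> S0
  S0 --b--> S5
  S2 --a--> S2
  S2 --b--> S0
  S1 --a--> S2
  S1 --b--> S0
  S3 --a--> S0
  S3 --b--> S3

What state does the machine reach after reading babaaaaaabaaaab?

S0

Trace: S4 -b-> S4 -a-> S5 -b-> S3 -a-> S0 -a-> S0 -a-> S0 -a-> S0 -a-> S0 -a-> S0 -b-> S5 -a-> S1 -a-> S2 -a-> S2 -a-> S2 -b-> S0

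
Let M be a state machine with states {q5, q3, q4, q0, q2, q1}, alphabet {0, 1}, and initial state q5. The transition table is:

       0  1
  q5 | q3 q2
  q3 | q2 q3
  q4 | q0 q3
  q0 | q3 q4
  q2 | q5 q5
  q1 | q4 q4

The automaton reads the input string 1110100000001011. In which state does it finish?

q5

q5 → q2 → q5 → q2 → q5 → q2 → q5 → q3 → q2 → q5 → q3 → q2 → q5 → q2 → q5 → q2 → q5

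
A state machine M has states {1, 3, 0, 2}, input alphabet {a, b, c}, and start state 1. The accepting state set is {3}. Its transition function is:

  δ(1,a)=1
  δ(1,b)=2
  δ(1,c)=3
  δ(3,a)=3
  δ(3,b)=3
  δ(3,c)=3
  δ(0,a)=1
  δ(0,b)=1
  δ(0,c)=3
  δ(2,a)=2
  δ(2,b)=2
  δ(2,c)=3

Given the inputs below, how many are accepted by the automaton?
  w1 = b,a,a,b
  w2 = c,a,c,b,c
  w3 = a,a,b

1

w1:
  start at 1
  read 'b': 1 → 2
  read 'a': 2 → 2
  read 'a': 2 → 2
  read 'b': 2 → 2
  end 2, rejected
w2:
  start at 1
  read 'c': 1 → 3
  read 'a': 3 → 3
  read 'c': 3 → 3
  read 'b': 3 → 3
  read 'c': 3 → 3
  end 3, accepted
w3:
  start at 1
  read 'a': 1 → 1
  read 'a': 1 → 1
  read 'b': 1 → 2
  end 2, rejected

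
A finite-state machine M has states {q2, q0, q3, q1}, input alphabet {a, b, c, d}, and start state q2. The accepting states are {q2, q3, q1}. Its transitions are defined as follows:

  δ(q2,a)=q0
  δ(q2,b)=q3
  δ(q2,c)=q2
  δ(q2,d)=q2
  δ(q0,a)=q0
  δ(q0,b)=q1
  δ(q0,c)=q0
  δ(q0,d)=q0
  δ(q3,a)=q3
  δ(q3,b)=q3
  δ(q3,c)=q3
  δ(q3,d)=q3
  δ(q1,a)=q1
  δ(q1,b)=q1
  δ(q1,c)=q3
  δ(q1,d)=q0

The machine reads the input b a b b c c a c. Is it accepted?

start at q2
read 'b': q2 → q3
read 'a': q3 → q3
read 'b': q3 → q3
read 'b': q3 → q3
read 'c': q3 → q3
read 'c': q3 → q3
read 'a': q3 → q3
read 'c': q3 → q3
End state q3 is accepting.

Yes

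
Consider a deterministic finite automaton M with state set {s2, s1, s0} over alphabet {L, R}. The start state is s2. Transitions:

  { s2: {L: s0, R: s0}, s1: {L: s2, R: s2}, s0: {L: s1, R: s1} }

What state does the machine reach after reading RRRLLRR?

s0

s2 → s0 → s1 → s2 → s0 → s1 → s2 → s0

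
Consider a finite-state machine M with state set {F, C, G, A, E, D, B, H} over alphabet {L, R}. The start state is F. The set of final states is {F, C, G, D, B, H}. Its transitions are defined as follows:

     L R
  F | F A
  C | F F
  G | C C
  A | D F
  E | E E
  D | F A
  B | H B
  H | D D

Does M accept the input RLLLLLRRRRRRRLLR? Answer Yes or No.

No

F → A → D → F → F → F → F → A → F → A → F → A → F → A → D → F → A
End state A is not accepting.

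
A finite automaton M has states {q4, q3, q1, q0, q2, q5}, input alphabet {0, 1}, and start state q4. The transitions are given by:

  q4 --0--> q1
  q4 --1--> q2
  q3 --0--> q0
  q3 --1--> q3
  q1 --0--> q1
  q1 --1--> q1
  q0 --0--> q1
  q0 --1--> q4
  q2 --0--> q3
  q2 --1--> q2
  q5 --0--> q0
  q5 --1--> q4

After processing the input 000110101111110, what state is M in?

q1

Trace: q4 -0-> q1 -0-> q1 -0-> q1 -1-> q1 -1-> q1 -0-> q1 -1-> q1 -0-> q1 -1-> q1 -1-> q1 -1-> q1 -1-> q1 -1-> q1 -1-> q1 -0-> q1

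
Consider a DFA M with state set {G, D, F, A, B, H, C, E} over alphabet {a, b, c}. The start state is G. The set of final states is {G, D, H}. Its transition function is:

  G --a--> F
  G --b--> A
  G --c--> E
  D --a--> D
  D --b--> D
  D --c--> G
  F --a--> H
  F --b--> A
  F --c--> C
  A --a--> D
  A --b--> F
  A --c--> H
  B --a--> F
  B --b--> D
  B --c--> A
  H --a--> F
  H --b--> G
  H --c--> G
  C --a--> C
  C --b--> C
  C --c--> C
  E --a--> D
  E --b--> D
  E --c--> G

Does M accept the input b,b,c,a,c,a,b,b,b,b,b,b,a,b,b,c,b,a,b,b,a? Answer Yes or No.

Trace: G -b-> A -b-> F -c-> C -a-> C -c-> C -a-> C -b-> C -b-> C -b-> C -b-> C -b-> C -b-> C -a-> C -b-> C -b-> C -c-> C -b-> C -a-> C -b-> C -b-> C -a-> C
End state C is not accepting.

No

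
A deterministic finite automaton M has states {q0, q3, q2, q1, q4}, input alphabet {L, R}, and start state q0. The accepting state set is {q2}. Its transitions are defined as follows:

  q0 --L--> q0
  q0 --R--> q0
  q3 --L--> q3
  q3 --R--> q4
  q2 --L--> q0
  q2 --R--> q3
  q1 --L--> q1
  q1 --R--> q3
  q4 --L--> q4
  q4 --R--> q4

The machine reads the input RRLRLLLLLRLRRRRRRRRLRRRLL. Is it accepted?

Trace: q0 -R-> q0 -R-> q0 -L-> q0 -R-> q0 -L-> q0 -L-> q0 -L-> q0 -L-> q0 -L-> q0 -R-> q0 -L-> q0 -R-> q0 -R-> q0 -R-> q0 -R-> q0 -R-> q0 -R-> q0 -R-> q0 -R-> q0 -L-> q0 -R-> q0 -R-> q0 -R-> q0 -L-> q0 -L-> q0
End state q0 is not accepting.

No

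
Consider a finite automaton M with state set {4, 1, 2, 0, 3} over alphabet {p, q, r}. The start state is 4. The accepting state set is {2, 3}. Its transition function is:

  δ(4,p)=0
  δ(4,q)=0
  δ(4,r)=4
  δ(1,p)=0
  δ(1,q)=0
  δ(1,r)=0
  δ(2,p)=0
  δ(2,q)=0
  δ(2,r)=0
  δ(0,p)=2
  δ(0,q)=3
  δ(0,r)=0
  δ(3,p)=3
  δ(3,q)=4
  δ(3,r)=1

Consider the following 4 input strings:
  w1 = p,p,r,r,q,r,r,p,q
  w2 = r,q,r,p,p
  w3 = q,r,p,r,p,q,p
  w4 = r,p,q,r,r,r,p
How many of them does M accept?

w1:
  start at 4
  read 'p': 4 → 0
  read 'p': 0 → 2
  read 'r': 2 → 0
  read 'r': 0 → 0
  read 'q': 0 → 3
  read 'r': 3 → 1
  read 'r': 1 → 0
  read 'p': 0 → 2
  read 'q': 2 → 0
  end 0, rejected
w2:
  start at 4
  read 'r': 4 → 4
  read 'q': 4 → 0
  read 'r': 0 → 0
  read 'p': 0 → 2
  read 'p': 2 → 0
  end 0, rejected
w3:
  start at 4
  read 'q': 4 → 0
  read 'r': 0 → 0
  read 'p': 0 → 2
  read 'r': 2 → 0
  read 'p': 0 → 2
  read 'q': 2 → 0
  read 'p': 0 → 2
  end 2, accepted
w4:
  start at 4
  read 'r': 4 → 4
  read 'p': 4 → 0
  read 'q': 0 → 3
  read 'r': 3 → 1
  read 'r': 1 → 0
  read 'r': 0 → 0
  read 'p': 0 → 2
  end 2, accepted

2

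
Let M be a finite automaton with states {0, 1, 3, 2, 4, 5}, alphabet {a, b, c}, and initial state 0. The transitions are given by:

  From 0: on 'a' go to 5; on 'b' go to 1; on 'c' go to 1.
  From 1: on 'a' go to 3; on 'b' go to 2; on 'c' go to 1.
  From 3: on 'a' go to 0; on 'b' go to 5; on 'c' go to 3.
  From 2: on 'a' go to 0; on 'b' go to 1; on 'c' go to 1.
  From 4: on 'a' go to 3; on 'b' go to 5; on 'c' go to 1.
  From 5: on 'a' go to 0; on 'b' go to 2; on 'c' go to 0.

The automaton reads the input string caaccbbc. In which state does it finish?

start at 0
read 'c': 0 → 1
read 'a': 1 → 3
read 'a': 3 → 0
read 'c': 0 → 1
read 'c': 1 → 1
read 'b': 1 → 2
read 'b': 2 → 1
read 'c': 1 → 1

1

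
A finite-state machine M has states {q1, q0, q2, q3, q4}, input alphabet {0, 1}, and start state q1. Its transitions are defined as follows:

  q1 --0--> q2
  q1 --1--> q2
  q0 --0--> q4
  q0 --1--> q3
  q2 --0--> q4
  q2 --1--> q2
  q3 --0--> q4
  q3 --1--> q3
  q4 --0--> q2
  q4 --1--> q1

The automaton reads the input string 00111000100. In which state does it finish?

q4

start at q1
read '0': q1 → q2
read '0': q2 → q4
read '1': q4 → q1
read '1': q1 → q2
read '1': q2 → q2
read '0': q2 → q4
read '0': q4 → q2
read '0': q2 → q4
read '1': q4 → q1
read '0': q1 → q2
read '0': q2 → q4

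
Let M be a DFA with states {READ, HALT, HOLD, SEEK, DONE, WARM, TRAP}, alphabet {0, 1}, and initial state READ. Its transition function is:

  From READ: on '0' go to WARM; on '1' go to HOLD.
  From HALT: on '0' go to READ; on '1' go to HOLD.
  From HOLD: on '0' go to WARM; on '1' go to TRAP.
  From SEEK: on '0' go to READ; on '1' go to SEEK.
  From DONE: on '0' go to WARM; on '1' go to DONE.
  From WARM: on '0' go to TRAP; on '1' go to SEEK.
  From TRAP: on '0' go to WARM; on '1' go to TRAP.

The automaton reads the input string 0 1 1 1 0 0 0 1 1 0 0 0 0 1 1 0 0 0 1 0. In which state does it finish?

start at READ
read '0': READ → WARM
read '1': WARM → SEEK
read '1': SEEK → SEEK
read '1': SEEK → SEEK
read '0': SEEK → READ
read '0': READ → WARM
read '0': WARM → TRAP
read '1': TRAP → TRAP
read '1': TRAP → TRAP
read '0': TRAP → WARM
read '0': WARM → TRAP
read '0': TRAP → WARM
read '0': WARM → TRAP
read '1': TRAP → TRAP
read '1': TRAP → TRAP
read '0': TRAP → WARM
read '0': WARM → TRAP
read '0': TRAP → WARM
read '1': WARM → SEEK
read '0': SEEK → READ

READ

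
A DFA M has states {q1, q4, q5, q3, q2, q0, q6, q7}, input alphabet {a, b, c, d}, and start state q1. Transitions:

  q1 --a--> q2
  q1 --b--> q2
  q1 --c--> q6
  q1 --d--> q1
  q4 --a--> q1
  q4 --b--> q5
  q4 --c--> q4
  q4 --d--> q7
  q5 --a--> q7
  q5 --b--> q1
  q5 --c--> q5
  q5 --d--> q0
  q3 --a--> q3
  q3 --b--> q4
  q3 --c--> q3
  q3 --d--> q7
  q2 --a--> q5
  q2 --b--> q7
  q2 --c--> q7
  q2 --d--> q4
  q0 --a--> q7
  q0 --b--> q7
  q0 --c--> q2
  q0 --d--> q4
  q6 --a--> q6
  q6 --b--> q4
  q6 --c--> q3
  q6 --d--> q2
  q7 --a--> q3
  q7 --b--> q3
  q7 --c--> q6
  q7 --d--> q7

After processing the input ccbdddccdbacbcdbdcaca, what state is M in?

q3

Trace: q1 -c-> q6 -c-> q3 -b-> q4 -d-> q7 -d-> q7 -d-> q7 -c-> q6 -c-> q3 -d-> q7 -b-> q3 -a-> q3 -c-> q3 -b-> q4 -c-> q4 -d-> q7 -b-> q3 -d-> q7 -c-> q6 -a-> q6 -c-> q3 -a-> q3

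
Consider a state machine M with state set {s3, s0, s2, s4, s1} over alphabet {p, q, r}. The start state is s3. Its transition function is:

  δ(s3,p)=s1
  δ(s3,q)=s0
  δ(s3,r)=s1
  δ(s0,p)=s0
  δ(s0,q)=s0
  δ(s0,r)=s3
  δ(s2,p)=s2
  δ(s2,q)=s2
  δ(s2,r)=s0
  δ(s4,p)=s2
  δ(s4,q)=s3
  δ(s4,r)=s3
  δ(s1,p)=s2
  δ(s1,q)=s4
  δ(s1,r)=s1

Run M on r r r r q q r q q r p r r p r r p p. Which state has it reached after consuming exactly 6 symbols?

s3 → s1 → s1 → s1 → s1 → s4 → s3
After 6 symbols: s3.

s3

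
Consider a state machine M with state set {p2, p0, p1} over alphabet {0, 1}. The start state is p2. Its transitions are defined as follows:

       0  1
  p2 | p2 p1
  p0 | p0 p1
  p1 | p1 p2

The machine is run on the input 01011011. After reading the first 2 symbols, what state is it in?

p2 → p2 → p1
After 2 symbols: p1.

p1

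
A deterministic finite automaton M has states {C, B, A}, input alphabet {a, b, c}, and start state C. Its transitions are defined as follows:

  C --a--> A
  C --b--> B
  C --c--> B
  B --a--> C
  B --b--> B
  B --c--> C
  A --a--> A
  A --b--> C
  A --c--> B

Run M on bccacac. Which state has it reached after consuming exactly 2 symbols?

C

Trace: C -b-> B -c-> C
After 2 symbols: C.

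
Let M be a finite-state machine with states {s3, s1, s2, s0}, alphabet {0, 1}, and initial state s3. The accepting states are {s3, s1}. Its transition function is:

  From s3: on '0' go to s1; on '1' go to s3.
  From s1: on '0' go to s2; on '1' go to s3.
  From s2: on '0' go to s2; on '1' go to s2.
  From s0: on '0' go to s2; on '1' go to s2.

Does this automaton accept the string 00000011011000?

s3 → s1 → s2 → s2 → s2 → s2 → s2 → s2 → s2 → s2 → s2 → s2 → s2 → s2 → s2
End state s2 is not accepting.

No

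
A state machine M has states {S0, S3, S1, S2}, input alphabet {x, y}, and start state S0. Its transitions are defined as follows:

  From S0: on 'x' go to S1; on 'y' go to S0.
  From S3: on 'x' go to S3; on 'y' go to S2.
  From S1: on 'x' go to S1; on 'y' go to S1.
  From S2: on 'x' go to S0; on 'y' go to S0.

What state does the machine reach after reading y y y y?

S0

start at S0
read 'y': S0 → S0
read 'y': S0 → S0
read 'y': S0 → S0
read 'y': S0 → S0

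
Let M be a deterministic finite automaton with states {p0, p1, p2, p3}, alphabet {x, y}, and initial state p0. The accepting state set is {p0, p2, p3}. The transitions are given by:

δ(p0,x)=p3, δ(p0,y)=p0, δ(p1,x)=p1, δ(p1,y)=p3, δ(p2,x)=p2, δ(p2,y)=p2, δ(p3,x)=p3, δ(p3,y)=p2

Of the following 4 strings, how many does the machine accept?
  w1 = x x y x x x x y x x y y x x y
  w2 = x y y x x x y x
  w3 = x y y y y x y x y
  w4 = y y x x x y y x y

4

w1: p0 → p3 → p3 → p2 → p2 → p2 → p2 → p2 → p2 → p2 → p2 → p2 → p2 → p2 → p2 → p2  → end p2, accepted
w2: p0 → p3 → p2 → p2 → p2 → p2 → p2 → p2 → p2  → end p2, accepted
w3: p0 → p3 → p2 → p2 → p2 → p2 → p2 → p2 → p2 → p2  → end p2, accepted
w4: p0 → p0 → p0 → p3 → p3 → p3 → p2 → p2 → p2 → p2  → end p2, accepted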